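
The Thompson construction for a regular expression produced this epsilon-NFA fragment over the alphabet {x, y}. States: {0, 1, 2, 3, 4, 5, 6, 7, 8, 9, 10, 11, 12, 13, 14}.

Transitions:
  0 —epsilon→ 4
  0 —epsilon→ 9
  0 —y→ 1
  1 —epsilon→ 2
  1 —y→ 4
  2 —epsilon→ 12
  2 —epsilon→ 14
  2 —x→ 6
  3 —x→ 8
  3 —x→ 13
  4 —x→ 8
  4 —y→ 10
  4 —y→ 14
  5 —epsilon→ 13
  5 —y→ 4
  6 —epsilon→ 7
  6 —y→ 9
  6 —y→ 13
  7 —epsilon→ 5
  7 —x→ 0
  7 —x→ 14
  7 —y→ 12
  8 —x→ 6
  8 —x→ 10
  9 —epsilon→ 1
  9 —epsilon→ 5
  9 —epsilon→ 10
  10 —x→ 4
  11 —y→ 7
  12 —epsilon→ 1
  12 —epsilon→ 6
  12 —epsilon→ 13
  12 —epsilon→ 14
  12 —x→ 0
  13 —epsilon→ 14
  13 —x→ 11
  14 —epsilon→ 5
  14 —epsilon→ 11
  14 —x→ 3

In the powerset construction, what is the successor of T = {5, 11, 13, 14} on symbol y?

{4, 5, 7, 11, 13, 14}

5 on y → {4}.
11 on y → {7}.
No y-transition from 13, 14.
Union after reading y: {4, 7}.
Now take the epsilon-closure:
From 7 via epsilon: add 5.
From 5 via epsilon: add 13.
From 13 via epsilon: add 14.
From 14 via epsilon: add 11.
No new states can be added; the closed set is {4, 5, 7, 11, 13, 14}.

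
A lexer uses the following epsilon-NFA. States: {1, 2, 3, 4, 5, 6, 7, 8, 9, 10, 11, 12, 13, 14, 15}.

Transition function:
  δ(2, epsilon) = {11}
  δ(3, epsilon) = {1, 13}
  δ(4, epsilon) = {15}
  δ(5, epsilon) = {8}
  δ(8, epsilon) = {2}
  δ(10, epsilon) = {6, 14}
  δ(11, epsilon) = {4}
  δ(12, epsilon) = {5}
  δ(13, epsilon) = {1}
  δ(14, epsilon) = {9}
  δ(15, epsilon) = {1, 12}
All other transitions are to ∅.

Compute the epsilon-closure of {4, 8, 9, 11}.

Start with {4, 8, 9, 11}.
From 4 via epsilon: add 15.
From 8 via epsilon: add 2.
From 15 via epsilon: add 1, 12.
From 12 via epsilon: add 5.
No new states can be added; the closed set is {1, 2, 4, 5, 8, 9, 11, 12, 15}.

{1, 2, 4, 5, 8, 9, 11, 12, 15}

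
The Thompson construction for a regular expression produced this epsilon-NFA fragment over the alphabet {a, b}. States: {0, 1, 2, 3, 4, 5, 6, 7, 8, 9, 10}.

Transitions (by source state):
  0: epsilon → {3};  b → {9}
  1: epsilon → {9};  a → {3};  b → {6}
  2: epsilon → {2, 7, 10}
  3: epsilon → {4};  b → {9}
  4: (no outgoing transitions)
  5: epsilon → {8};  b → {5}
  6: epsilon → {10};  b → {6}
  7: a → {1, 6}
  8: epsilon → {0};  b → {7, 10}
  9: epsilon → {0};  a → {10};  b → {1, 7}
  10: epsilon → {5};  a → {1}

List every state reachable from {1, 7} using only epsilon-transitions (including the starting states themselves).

Start with {1, 7}.
From 1 via epsilon: add 9.
From 9 via epsilon: add 0.
From 0 via epsilon: add 3.
From 3 via epsilon: add 4.
No new states can be added; the closed set is {0, 1, 3, 4, 7, 9}.

{0, 1, 3, 4, 7, 9}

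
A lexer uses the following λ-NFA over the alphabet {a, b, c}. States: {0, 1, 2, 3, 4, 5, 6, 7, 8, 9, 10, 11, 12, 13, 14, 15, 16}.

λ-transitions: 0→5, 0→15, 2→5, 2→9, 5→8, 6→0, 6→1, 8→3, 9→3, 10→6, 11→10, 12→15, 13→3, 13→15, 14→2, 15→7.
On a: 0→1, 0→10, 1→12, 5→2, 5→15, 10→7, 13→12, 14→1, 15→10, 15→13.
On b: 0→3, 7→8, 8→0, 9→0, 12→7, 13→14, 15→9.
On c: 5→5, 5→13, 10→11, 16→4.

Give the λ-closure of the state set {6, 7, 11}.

Start with {6, 7, 11}.
From 6 via λ: add 0, 1.
From 11 via λ: add 10.
From 0 via λ: add 5, 15.
From 5 via λ: add 8.
From 8 via λ: add 3.
No new states can be added; the closed set is {0, 1, 3, 5, 6, 7, 8, 10, 11, 15}.

{0, 1, 3, 5, 6, 7, 8, 10, 11, 15}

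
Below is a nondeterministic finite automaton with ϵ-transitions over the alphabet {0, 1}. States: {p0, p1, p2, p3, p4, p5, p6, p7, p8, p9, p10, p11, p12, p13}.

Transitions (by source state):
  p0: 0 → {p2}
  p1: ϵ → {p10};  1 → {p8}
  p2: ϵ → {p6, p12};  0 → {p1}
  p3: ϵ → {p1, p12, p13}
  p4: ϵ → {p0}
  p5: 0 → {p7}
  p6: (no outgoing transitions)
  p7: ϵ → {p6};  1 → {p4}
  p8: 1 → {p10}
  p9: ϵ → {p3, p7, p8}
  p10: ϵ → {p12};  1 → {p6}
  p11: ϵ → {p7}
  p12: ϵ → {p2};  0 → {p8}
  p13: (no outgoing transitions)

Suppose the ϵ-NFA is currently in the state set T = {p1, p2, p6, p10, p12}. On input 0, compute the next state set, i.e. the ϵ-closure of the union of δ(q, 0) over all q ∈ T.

p2 on 0 → {p1}.
p12 on 0 → {p8}.
No 0-transition from p1, p6, p10.
Union after reading 0: {p1, p8}.
Now take the ϵ-closure:
From p1 via ϵ: add p10.
From p10 via ϵ: add p12.
From p12 via ϵ: add p2.
From p2 via ϵ: add p6.
No new states can be added; the closed set is {p1, p2, p6, p8, p10, p12}.

{p1, p2, p6, p8, p10, p12}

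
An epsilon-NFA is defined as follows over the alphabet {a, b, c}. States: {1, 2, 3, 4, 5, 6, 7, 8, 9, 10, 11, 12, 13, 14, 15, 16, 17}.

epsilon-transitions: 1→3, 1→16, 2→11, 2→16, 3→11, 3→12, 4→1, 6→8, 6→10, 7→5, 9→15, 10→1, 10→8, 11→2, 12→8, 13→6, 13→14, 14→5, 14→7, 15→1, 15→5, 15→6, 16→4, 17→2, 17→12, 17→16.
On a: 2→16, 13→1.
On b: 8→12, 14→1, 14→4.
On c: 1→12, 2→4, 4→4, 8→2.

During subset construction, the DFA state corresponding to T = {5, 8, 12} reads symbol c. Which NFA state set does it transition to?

8 on c → {2}.
No c-transition from 5, 12.
Union after reading c: {2}.
Now take the epsilon-closure:
From 2 via epsilon: add 11, 16.
From 16 via epsilon: add 4.
From 4 via epsilon: add 1.
From 1 via epsilon: add 3.
From 3 via epsilon: add 12.
From 12 via epsilon: add 8.
No new states can be added; the closed set is {1, 2, 3, 4, 8, 11, 12, 16}.

{1, 2, 3, 4, 8, 11, 12, 16}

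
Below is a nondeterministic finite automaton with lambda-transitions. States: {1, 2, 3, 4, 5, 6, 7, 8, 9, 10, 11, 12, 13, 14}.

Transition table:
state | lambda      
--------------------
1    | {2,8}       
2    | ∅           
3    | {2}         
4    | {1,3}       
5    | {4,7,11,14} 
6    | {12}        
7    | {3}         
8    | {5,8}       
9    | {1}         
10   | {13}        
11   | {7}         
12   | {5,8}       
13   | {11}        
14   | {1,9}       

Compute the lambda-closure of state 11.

{2, 3, 7, 11}

Start with {11}.
From 11 via lambda: add 7.
From 7 via lambda: add 3.
From 3 via lambda: add 2.
No new states can be added; the closed set is {2, 3, 7, 11}.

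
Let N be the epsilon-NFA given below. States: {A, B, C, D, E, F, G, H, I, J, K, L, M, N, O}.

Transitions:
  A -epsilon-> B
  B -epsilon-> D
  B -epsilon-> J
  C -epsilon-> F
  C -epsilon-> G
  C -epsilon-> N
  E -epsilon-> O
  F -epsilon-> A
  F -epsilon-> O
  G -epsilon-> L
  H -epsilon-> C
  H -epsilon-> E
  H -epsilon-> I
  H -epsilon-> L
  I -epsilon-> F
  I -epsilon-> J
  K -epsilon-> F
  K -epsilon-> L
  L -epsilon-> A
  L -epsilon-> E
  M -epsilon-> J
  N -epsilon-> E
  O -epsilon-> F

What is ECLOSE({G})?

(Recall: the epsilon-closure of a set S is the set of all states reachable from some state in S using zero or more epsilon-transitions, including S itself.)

{A, B, D, E, F, G, J, L, O}

Start with {G}.
From G via epsilon: add L.
From L via epsilon: add A, E.
From A via epsilon: add B.
From E via epsilon: add O.
From B via epsilon: add D, J.
From O via epsilon: add F.
No new states can be added; the closed set is {A, B, D, E, F, G, J, L, O}.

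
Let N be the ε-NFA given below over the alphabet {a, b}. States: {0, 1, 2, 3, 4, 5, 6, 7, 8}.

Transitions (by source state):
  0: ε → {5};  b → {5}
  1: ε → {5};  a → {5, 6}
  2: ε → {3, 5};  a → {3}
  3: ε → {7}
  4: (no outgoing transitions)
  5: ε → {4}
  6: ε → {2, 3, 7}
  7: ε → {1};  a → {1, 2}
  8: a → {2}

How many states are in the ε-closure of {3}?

5

Start with {3}.
From 3 via ε: add 7.
From 7 via ε: add 1.
From 1 via ε: add 5.
From 5 via ε: add 4.
ε-closure = {1, 3, 4, 5, 7}, which has 5 states.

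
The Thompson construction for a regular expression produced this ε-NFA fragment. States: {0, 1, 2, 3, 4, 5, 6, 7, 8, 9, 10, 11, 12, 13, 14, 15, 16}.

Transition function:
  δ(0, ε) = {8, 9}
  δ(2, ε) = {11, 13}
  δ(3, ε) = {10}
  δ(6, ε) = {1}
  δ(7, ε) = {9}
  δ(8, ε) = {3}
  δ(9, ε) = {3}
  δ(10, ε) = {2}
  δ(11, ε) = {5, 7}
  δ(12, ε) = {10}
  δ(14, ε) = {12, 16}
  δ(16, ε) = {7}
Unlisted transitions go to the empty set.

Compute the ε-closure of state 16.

{2, 3, 5, 7, 9, 10, 11, 13, 16}

Start with {16}.
From 16 via ε: add 7.
From 7 via ε: add 9.
From 9 via ε: add 3.
From 3 via ε: add 10.
From 10 via ε: add 2.
From 2 via ε: add 11, 13.
From 11 via ε: add 5.
No new states can be added; the closed set is {2, 3, 5, 7, 9, 10, 11, 13, 16}.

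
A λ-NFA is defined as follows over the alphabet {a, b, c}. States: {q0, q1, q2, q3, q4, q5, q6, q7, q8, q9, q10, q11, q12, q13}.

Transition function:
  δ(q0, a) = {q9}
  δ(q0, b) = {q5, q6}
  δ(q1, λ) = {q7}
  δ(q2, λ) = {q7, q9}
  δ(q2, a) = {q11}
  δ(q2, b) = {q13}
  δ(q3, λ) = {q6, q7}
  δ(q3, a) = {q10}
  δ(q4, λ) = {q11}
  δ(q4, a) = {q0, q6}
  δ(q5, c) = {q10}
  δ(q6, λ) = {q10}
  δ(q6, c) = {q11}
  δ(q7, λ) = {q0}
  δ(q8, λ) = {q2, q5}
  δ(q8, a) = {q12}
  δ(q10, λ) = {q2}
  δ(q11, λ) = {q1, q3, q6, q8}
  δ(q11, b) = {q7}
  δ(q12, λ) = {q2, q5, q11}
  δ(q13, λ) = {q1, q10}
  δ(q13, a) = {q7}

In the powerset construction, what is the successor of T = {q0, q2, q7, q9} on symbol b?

{q0, q1, q2, q5, q6, q7, q9, q10, q13}

q0 on b → {q5, q6}.
q2 on b → {q13}.
No b-transition from q7, q9.
Union after reading b: {q5, q6, q13}.
Now take the λ-closure:
From q6 via λ: add q10.
From q13 via λ: add q1.
From q1 via λ: add q7.
From q10 via λ: add q2.
From q2 via λ: add q9.
From q7 via λ: add q0.
No new states can be added; the closed set is {q0, q1, q2, q5, q6, q7, q9, q10, q13}.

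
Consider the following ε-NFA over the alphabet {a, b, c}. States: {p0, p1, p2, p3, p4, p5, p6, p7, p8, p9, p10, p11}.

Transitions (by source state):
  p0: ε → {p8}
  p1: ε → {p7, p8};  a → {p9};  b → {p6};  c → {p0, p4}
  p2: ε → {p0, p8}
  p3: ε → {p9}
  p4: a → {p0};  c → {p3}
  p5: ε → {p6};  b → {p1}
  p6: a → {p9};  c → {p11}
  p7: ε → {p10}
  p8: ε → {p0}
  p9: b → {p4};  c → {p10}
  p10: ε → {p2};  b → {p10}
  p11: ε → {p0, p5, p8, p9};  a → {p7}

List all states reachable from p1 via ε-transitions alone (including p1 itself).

{p0, p1, p2, p7, p8, p10}

Start with {p1}.
From p1 via ε: add p7, p8.
From p7 via ε: add p10.
From p8 via ε: add p0.
From p10 via ε: add p2.
No new states can be added; the closed set is {p0, p1, p2, p7, p8, p10}.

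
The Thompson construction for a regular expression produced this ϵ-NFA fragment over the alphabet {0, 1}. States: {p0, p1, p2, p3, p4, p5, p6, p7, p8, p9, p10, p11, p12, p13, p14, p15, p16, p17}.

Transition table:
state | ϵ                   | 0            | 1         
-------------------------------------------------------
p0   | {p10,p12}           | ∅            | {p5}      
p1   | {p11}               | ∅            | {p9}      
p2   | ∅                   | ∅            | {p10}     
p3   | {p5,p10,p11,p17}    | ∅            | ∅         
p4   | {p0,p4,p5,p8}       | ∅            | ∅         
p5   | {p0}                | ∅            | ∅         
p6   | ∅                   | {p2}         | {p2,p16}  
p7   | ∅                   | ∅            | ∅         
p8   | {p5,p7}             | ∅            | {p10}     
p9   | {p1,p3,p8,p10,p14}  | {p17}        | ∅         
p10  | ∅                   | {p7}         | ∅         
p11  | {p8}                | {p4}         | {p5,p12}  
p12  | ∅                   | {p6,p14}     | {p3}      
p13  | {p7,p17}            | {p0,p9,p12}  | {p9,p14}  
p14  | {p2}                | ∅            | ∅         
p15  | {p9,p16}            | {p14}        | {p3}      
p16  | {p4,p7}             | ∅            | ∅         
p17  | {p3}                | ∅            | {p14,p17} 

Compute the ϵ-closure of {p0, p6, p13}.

{p0, p3, p5, p6, p7, p8, p10, p11, p12, p13, p17}

Start with {p0, p6, p13}.
From p0 via ϵ: add p10, p12.
From p13 via ϵ: add p7, p17.
From p17 via ϵ: add p3.
From p3 via ϵ: add p5, p11.
From p11 via ϵ: add p8.
No new states can be added; the closed set is {p0, p3, p5, p6, p7, p8, p10, p11, p12, p13, p17}.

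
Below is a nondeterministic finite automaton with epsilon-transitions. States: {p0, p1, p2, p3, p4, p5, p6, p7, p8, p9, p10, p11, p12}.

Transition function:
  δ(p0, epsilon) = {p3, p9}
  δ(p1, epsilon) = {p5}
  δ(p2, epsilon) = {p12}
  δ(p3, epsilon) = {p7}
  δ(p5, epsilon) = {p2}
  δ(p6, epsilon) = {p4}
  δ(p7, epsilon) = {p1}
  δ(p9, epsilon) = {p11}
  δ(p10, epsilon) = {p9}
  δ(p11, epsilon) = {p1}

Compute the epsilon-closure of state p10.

Start with {p10}.
From p10 via epsilon: add p9.
From p9 via epsilon: add p11.
From p11 via epsilon: add p1.
From p1 via epsilon: add p5.
From p5 via epsilon: add p2.
From p2 via epsilon: add p12.
No new states can be added; the closed set is {p1, p2, p5, p9, p10, p11, p12}.

{p1, p2, p5, p9, p10, p11, p12}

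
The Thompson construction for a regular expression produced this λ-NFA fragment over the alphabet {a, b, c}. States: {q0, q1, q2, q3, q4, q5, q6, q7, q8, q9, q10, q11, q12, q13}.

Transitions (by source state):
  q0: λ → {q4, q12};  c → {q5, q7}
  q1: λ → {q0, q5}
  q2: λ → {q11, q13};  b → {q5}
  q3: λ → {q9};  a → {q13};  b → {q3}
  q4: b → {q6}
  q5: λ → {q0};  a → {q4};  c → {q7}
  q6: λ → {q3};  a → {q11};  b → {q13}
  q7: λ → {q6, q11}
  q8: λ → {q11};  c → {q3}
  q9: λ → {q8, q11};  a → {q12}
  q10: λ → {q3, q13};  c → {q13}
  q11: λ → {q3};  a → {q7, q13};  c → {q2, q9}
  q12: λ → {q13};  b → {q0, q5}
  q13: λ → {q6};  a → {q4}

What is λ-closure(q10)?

Start with {q10}.
From q10 via λ: add q3, q13.
From q3 via λ: add q9.
From q13 via λ: add q6.
From q9 via λ: add q8, q11.
No new states can be added; the closed set is {q3, q6, q8, q9, q10, q11, q13}.

{q3, q6, q8, q9, q10, q11, q13}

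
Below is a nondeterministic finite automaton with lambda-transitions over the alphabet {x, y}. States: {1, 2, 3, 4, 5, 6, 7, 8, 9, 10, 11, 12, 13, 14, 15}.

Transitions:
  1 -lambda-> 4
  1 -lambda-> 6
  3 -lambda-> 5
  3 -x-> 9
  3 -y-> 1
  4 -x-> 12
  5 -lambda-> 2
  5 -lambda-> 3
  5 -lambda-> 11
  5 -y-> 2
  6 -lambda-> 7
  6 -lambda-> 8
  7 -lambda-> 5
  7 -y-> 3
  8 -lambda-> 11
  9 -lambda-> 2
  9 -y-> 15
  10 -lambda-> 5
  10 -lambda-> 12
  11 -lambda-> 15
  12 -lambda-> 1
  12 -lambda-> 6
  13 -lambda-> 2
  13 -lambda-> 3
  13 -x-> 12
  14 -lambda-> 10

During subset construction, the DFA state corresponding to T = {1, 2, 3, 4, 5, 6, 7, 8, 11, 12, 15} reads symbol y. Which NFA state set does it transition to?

3 on y → {1}.
5 on y → {2}.
7 on y → {3}.
No y-transition from 1, 2, 4, 6, 8, 11, 12, 15.
Union after reading y: {1, 2, 3}.
Now take the lambda-closure:
From 1 via lambda: add 4, 6.
From 3 via lambda: add 5.
From 5 via lambda: add 11.
From 6 via lambda: add 7, 8.
From 11 via lambda: add 15.
No new states can be added; the closed set is {1, 2, 3, 4, 5, 6, 7, 8, 11, 15}.

{1, 2, 3, 4, 5, 6, 7, 8, 11, 15}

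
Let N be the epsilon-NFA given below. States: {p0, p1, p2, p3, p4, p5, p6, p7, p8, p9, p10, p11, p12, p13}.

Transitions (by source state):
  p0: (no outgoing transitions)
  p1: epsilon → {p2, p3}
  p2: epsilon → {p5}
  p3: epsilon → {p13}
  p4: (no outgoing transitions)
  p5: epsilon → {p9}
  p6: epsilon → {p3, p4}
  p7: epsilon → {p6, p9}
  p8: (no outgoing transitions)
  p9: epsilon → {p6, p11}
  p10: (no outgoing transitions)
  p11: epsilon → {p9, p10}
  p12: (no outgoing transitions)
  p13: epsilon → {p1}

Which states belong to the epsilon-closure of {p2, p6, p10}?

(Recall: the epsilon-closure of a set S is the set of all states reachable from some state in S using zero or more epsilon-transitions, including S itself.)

{p1, p2, p3, p4, p5, p6, p9, p10, p11, p13}

Start with {p2, p6, p10}.
From p2 via epsilon: add p5.
From p6 via epsilon: add p3, p4.
From p3 via epsilon: add p13.
From p5 via epsilon: add p9.
From p9 via epsilon: add p11.
From p13 via epsilon: add p1.
No new states can be added; the closed set is {p1, p2, p3, p4, p5, p6, p9, p10, p11, p13}.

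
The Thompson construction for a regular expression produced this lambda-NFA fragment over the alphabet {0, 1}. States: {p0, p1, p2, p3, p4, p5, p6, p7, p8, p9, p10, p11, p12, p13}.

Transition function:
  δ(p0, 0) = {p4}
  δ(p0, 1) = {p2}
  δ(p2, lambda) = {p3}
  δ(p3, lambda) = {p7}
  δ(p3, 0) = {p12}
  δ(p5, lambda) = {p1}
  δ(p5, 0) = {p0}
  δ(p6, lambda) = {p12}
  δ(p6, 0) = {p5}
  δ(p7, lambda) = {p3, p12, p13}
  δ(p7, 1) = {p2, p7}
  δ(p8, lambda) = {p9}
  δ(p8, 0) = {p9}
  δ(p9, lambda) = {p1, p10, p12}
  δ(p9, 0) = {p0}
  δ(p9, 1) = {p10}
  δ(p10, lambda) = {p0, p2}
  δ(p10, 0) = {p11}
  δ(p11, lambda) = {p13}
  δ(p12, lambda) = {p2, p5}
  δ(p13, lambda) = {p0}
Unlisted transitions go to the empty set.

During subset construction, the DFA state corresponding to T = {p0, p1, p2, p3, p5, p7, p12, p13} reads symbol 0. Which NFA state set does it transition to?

{p0, p1, p2, p3, p4, p5, p7, p12, p13}

p0 on 0 → {p4}.
p3 on 0 → {p12}.
p5 on 0 → {p0}.
No 0-transition from p1, p2, p7, p12, p13.
Union after reading 0: {p0, p4, p12}.
Now take the lambda-closure:
From p12 via lambda: add p2, p5.
From p2 via lambda: add p3.
From p5 via lambda: add p1.
From p3 via lambda: add p7.
From p7 via lambda: add p13.
No new states can be added; the closed set is {p0, p1, p2, p3, p4, p5, p7, p12, p13}.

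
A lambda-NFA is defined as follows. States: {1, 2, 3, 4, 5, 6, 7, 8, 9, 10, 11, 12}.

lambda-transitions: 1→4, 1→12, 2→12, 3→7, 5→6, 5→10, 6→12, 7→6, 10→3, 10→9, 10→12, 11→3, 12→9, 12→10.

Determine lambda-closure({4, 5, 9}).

Start with {4, 5, 9}.
From 5 via lambda: add 6, 10.
From 6 via lambda: add 12.
From 10 via lambda: add 3.
From 3 via lambda: add 7.
No new states can be added; the closed set is {3, 4, 5, 6, 7, 9, 10, 12}.

{3, 4, 5, 6, 7, 9, 10, 12}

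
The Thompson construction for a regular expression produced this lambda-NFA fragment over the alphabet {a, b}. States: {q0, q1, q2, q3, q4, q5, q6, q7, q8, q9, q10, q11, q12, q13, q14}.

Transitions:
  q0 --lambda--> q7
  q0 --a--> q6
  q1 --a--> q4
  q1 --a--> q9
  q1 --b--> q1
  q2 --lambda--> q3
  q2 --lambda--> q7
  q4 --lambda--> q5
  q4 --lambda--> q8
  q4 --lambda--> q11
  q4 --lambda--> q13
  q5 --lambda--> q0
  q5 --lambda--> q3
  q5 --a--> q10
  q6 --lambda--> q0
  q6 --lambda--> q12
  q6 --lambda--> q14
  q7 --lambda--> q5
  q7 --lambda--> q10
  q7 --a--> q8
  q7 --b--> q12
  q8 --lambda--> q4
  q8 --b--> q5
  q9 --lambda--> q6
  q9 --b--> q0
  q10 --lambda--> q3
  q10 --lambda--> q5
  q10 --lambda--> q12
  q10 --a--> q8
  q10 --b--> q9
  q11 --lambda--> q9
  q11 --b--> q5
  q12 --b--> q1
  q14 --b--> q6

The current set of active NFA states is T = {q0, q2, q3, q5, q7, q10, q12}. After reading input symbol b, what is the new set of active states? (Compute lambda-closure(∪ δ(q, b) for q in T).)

{q0, q1, q3, q5, q6, q7, q9, q10, q12, q14}

q7 on b → {q12}.
q10 on b → {q9}.
q12 on b → {q1}.
No b-transition from q0, q2, q3, q5.
Union after reading b: {q1, q9, q12}.
Now take the lambda-closure:
From q9 via lambda: add q6.
From q6 via lambda: add q0, q14.
From q0 via lambda: add q7.
From q7 via lambda: add q5, q10.
From q5 via lambda: add q3.
No new states can be added; the closed set is {q0, q1, q3, q5, q6, q7, q9, q10, q12, q14}.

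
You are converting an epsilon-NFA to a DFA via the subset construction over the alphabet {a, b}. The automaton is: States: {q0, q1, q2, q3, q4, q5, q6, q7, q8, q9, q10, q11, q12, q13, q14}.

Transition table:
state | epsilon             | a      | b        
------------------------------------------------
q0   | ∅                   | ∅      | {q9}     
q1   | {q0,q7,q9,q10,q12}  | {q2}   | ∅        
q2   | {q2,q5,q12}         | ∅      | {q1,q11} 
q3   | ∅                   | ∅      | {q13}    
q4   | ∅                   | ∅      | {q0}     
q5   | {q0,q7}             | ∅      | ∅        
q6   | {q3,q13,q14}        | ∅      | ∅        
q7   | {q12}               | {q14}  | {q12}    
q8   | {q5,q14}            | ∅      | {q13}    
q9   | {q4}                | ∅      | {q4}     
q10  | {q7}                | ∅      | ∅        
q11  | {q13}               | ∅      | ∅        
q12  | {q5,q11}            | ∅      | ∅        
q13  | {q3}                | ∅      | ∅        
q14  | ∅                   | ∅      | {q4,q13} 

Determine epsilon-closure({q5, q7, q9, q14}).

Start with {q5, q7, q9, q14}.
From q5 via epsilon: add q0.
From q7 via epsilon: add q12.
From q9 via epsilon: add q4.
From q12 via epsilon: add q11.
From q11 via epsilon: add q13.
From q13 via epsilon: add q3.
No new states can be added; the closed set is {q0, q3, q4, q5, q7, q9, q11, q12, q13, q14}.

{q0, q3, q4, q5, q7, q9, q11, q12, q13, q14}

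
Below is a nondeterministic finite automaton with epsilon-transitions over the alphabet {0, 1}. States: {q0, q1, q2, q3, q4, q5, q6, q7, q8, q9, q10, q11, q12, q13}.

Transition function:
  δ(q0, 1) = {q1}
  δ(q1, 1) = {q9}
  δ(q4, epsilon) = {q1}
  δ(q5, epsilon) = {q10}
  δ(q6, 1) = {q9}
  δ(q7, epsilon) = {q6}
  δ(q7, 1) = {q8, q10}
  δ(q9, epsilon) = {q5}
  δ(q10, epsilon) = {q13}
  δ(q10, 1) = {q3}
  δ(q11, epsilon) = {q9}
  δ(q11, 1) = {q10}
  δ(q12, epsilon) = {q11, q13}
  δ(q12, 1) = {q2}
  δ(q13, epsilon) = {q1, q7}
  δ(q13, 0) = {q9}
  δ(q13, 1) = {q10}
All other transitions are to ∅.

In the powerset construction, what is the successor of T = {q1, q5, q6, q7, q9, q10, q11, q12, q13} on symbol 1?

{q1, q2, q3, q5, q6, q7, q8, q9, q10, q13}

q1 on 1 → {q9}.
q6 on 1 → {q9}.
q7 on 1 → {q8, q10}.
q10 on 1 → {q3}.
q11 on 1 → {q10}.
q12 on 1 → {q2}.
q13 on 1 → {q10}.
No 1-transition from q5, q9.
Union after reading 1: {q2, q3, q8, q9, q10}.
Now take the epsilon-closure:
From q9 via epsilon: add q5.
From q10 via epsilon: add q13.
From q13 via epsilon: add q1, q7.
From q7 via epsilon: add q6.
No new states can be added; the closed set is {q1, q2, q3, q5, q6, q7, q8, q9, q10, q13}.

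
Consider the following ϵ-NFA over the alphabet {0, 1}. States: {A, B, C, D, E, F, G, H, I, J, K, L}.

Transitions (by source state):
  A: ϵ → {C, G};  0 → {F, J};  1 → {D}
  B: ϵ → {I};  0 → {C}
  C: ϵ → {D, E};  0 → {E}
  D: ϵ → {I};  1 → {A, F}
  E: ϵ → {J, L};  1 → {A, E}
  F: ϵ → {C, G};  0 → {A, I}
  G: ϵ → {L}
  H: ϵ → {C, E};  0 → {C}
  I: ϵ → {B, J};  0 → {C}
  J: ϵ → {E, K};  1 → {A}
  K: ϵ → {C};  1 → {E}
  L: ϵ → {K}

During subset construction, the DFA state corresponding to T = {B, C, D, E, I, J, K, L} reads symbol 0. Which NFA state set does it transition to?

B on 0 → {C}.
C on 0 → {E}.
I on 0 → {C}.
No 0-transition from D, E, J, K, L.
Union after reading 0: {C, E}.
Now take the ϵ-closure:
From C via ϵ: add D.
From E via ϵ: add J, L.
From D via ϵ: add I.
From J via ϵ: add K.
From I via ϵ: add B.
No new states can be added; the closed set is {B, C, D, E, I, J, K, L}.

{B, C, D, E, I, J, K, L}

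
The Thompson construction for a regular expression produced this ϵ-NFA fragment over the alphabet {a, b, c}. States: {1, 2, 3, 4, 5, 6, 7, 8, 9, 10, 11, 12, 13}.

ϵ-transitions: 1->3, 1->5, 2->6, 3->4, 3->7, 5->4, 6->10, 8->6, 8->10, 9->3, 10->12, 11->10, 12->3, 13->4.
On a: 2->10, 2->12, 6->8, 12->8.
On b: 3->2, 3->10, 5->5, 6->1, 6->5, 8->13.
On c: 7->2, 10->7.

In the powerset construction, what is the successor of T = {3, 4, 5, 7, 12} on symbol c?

7 on c → {2}.
No c-transition from 3, 4, 5, 12.
Union after reading c: {2}.
Now take the ϵ-closure:
From 2 via ϵ: add 6.
From 6 via ϵ: add 10.
From 10 via ϵ: add 12.
From 12 via ϵ: add 3.
From 3 via ϵ: add 4, 7.
No new states can be added; the closed set is {2, 3, 4, 6, 7, 10, 12}.

{2, 3, 4, 6, 7, 10, 12}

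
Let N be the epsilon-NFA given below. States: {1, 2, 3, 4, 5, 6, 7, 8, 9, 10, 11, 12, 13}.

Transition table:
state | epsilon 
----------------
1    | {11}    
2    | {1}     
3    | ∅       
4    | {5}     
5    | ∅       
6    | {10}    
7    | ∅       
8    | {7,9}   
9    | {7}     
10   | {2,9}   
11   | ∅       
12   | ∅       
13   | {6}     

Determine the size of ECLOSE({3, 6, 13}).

Start with {3, 6, 13}.
From 6 via epsilon: add 10.
From 10 via epsilon: add 2, 9.
From 2 via epsilon: add 1.
From 9 via epsilon: add 7.
From 1 via epsilon: add 11.
epsilon-closure = {1, 2, 3, 6, 7, 9, 10, 11, 13}, which has 9 states.

9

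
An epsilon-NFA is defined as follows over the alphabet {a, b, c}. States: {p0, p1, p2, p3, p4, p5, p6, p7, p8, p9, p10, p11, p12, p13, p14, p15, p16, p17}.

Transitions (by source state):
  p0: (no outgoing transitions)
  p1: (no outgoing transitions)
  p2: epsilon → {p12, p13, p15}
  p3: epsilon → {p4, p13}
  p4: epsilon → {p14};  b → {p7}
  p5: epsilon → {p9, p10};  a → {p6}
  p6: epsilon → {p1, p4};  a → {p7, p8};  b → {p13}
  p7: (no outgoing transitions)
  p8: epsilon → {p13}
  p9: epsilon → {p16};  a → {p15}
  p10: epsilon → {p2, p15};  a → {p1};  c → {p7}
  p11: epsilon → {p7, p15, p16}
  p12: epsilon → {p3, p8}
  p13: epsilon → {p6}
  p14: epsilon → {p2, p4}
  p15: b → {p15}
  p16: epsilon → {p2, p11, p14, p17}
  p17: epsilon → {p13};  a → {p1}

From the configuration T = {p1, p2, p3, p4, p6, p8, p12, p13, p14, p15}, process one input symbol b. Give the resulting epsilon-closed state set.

{p1, p2, p3, p4, p6, p7, p8, p12, p13, p14, p15}

p4 on b → {p7}.
p6 on b → {p13}.
p15 on b → {p15}.
No b-transition from p1, p2, p3, p8, p12, p13, p14.
Union after reading b: {p7, p13, p15}.
Now take the epsilon-closure:
From p13 via epsilon: add p6.
From p6 via epsilon: add p1, p4.
From p4 via epsilon: add p14.
From p14 via epsilon: add p2.
From p2 via epsilon: add p12.
From p12 via epsilon: add p3, p8.
No new states can be added; the closed set is {p1, p2, p3, p4, p6, p7, p8, p12, p13, p14, p15}.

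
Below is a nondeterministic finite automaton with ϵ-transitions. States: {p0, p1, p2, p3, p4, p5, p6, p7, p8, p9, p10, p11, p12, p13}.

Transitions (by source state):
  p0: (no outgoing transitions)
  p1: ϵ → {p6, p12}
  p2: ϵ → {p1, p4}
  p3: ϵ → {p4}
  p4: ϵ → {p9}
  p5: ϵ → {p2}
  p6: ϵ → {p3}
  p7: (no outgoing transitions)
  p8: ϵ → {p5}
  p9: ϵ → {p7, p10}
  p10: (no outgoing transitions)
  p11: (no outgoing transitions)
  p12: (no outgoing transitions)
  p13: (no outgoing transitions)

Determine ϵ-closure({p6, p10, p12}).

{p3, p4, p6, p7, p9, p10, p12}

Start with {p6, p10, p12}.
From p6 via ϵ: add p3.
From p3 via ϵ: add p4.
From p4 via ϵ: add p9.
From p9 via ϵ: add p7.
No new states can be added; the closed set is {p3, p4, p6, p7, p9, p10, p12}.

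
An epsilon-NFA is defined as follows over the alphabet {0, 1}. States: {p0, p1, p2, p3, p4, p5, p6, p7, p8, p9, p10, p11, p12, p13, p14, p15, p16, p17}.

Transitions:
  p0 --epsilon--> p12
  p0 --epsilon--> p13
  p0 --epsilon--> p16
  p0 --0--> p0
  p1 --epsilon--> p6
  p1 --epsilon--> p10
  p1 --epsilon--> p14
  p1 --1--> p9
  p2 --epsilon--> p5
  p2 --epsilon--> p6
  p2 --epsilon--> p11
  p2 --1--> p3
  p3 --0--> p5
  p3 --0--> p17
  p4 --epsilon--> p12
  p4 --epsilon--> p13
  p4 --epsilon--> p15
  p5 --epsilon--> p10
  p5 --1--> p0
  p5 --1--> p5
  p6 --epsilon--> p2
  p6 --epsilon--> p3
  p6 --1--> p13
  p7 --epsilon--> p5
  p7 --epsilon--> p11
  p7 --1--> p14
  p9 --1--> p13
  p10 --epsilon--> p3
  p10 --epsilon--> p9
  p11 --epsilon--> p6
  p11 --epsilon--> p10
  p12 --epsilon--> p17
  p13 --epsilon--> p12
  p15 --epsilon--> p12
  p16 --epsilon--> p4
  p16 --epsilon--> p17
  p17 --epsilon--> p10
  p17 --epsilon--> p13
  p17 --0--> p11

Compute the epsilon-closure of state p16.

Start with {p16}.
From p16 via epsilon: add p4, p17.
From p4 via epsilon: add p12, p13, p15.
From p17 via epsilon: add p10.
From p10 via epsilon: add p3, p9.
No new states can be added; the closed set is {p3, p4, p9, p10, p12, p13, p15, p16, p17}.

{p3, p4, p9, p10, p12, p13, p15, p16, p17}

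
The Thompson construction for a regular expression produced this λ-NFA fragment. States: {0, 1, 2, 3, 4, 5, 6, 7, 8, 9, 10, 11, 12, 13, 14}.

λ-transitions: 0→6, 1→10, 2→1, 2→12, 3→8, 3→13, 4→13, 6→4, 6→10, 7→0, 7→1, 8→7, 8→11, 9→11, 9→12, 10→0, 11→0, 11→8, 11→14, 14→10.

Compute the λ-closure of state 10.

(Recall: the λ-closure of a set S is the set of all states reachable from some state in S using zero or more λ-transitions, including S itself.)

Start with {10}.
From 10 via λ: add 0.
From 0 via λ: add 6.
From 6 via λ: add 4.
From 4 via λ: add 13.
No new states can be added; the closed set is {0, 4, 6, 10, 13}.

{0, 4, 6, 10, 13}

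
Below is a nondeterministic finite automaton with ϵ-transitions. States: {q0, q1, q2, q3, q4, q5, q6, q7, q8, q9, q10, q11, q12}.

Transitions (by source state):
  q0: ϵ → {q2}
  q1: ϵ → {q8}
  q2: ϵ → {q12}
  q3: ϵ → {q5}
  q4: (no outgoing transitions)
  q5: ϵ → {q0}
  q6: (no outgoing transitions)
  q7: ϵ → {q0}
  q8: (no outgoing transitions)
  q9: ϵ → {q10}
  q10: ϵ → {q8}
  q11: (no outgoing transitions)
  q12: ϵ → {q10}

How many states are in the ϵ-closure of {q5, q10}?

Start with {q5, q10}.
From q5 via ϵ: add q0.
From q10 via ϵ: add q8.
From q0 via ϵ: add q2.
From q2 via ϵ: add q12.
ϵ-closure = {q0, q2, q5, q8, q10, q12}, which has 6 states.

6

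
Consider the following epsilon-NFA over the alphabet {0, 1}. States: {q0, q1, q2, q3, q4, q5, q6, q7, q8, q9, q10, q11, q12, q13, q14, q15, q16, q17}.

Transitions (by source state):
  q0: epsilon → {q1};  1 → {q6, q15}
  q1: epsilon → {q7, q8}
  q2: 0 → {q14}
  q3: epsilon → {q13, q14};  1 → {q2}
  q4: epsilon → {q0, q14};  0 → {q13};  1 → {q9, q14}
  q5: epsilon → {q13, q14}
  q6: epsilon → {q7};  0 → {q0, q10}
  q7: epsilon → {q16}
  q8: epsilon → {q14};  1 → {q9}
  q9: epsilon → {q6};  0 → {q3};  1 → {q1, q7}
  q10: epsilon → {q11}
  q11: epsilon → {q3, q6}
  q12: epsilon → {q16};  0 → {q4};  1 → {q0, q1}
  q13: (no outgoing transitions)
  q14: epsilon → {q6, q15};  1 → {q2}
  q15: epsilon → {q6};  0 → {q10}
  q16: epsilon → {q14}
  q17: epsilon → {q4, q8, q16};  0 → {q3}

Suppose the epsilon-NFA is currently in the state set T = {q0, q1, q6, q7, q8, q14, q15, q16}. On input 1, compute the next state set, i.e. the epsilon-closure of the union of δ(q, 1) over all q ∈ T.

{q2, q6, q7, q9, q14, q15, q16}

q0 on 1 → {q6, q15}.
q8 on 1 → {q9}.
q14 on 1 → {q2}.
No 1-transition from q1, q6, q7, q15, q16.
Union after reading 1: {q2, q6, q9, q15}.
Now take the epsilon-closure:
From q6 via epsilon: add q7.
From q7 via epsilon: add q16.
From q16 via epsilon: add q14.
No new states can be added; the closed set is {q2, q6, q7, q9, q14, q15, q16}.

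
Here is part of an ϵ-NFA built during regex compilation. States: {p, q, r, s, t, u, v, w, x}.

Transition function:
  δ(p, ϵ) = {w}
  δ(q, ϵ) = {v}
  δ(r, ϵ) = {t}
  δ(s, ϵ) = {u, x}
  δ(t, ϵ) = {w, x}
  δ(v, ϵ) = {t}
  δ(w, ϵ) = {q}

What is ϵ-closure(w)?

Start with {w}.
From w via ϵ: add q.
From q via ϵ: add v.
From v via ϵ: add t.
From t via ϵ: add x.
No new states can be added; the closed set is {q, t, v, w, x}.

{q, t, v, w, x}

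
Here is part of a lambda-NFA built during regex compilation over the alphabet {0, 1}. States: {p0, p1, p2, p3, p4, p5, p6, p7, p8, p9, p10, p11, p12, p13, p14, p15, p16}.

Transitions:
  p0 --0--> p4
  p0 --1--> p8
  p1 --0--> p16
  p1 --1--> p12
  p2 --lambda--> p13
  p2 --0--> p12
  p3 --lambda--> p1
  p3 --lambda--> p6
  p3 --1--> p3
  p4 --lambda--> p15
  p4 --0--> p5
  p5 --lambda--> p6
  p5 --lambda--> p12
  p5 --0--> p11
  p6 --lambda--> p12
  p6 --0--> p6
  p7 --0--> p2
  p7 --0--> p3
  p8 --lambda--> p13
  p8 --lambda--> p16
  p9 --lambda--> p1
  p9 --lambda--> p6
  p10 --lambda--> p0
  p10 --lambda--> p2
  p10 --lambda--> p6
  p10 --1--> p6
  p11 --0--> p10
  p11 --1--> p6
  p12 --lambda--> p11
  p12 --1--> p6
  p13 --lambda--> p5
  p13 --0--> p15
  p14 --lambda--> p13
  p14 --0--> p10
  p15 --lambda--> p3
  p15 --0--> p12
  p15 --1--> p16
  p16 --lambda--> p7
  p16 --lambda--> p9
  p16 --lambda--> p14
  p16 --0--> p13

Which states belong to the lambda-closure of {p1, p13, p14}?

Start with {p1, p13, p14}.
From p13 via lambda: add p5.
From p5 via lambda: add p6, p12.
From p12 via lambda: add p11.
No new states can be added; the closed set is {p1, p5, p6, p11, p12, p13, p14}.

{p1, p5, p6, p11, p12, p13, p14}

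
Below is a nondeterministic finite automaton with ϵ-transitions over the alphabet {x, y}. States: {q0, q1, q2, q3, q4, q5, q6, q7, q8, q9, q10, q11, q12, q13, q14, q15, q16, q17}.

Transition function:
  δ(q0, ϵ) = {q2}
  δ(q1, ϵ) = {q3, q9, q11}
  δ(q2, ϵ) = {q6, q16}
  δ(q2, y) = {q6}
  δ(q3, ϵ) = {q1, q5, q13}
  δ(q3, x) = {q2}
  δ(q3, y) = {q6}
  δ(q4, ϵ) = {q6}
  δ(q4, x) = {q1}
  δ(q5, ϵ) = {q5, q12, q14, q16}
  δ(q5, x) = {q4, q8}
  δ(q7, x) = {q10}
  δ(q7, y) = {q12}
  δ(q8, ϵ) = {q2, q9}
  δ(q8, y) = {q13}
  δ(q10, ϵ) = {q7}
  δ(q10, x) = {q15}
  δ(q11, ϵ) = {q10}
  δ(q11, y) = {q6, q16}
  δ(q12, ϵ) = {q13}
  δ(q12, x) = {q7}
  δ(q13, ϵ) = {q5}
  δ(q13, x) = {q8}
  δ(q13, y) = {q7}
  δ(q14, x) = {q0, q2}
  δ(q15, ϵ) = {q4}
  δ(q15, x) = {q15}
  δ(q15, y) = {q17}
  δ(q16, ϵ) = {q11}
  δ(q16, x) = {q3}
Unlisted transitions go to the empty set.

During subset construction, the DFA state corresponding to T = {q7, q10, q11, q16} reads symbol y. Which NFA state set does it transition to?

q7 on y → {q12}.
q11 on y → {q6, q16}.
No y-transition from q10, q16.
Union after reading y: {q6, q12, q16}.
Now take the ϵ-closure:
From q12 via ϵ: add q13.
From q16 via ϵ: add q11.
From q11 via ϵ: add q10.
From q13 via ϵ: add q5.
From q5 via ϵ: add q14.
From q10 via ϵ: add q7.
No new states can be added; the closed set is {q5, q6, q7, q10, q11, q12, q13, q14, q16}.

{q5, q6, q7, q10, q11, q12, q13, q14, q16}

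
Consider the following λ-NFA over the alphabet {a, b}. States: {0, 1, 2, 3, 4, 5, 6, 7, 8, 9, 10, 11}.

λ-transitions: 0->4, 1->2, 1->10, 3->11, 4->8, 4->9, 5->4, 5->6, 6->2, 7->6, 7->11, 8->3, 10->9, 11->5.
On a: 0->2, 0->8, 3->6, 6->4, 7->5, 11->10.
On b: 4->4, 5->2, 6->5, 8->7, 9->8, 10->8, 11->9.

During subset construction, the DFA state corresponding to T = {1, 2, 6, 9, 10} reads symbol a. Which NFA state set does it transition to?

6 on a → {4}.
No a-transition from 1, 2, 9, 10.
Union after reading a: {4}.
Now take the λ-closure:
From 4 via λ: add 8, 9.
From 8 via λ: add 3.
From 3 via λ: add 11.
From 11 via λ: add 5.
From 5 via λ: add 6.
From 6 via λ: add 2.
No new states can be added; the closed set is {2, 3, 4, 5, 6, 8, 9, 11}.

{2, 3, 4, 5, 6, 8, 9, 11}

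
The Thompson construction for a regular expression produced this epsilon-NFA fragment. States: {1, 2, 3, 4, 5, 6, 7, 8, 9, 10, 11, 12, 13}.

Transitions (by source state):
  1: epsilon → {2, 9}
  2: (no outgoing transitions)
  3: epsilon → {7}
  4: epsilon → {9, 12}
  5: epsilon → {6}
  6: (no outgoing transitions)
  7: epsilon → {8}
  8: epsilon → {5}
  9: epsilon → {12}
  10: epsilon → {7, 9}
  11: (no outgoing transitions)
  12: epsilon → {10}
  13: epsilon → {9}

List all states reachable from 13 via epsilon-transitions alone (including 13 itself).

Start with {13}.
From 13 via epsilon: add 9.
From 9 via epsilon: add 12.
From 12 via epsilon: add 10.
From 10 via epsilon: add 7.
From 7 via epsilon: add 8.
From 8 via epsilon: add 5.
From 5 via epsilon: add 6.
No new states can be added; the closed set is {5, 6, 7, 8, 9, 10, 12, 13}.

{5, 6, 7, 8, 9, 10, 12, 13}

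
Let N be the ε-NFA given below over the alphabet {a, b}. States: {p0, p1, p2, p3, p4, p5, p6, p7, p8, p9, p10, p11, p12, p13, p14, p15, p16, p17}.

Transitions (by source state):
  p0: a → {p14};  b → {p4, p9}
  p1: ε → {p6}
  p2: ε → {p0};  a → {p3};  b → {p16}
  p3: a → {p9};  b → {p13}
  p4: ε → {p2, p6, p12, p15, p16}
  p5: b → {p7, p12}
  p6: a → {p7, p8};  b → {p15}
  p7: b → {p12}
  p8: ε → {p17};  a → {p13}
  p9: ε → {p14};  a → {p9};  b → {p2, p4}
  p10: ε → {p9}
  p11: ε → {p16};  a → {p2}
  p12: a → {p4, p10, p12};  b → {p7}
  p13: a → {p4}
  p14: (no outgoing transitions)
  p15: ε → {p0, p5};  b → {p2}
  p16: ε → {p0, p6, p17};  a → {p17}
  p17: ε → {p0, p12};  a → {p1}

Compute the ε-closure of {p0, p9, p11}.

{p0, p6, p9, p11, p12, p14, p16, p17}

Start with {p0, p9, p11}.
From p9 via ε: add p14.
From p11 via ε: add p16.
From p16 via ε: add p6, p17.
From p17 via ε: add p12.
No new states can be added; the closed set is {p0, p6, p9, p11, p12, p14, p16, p17}.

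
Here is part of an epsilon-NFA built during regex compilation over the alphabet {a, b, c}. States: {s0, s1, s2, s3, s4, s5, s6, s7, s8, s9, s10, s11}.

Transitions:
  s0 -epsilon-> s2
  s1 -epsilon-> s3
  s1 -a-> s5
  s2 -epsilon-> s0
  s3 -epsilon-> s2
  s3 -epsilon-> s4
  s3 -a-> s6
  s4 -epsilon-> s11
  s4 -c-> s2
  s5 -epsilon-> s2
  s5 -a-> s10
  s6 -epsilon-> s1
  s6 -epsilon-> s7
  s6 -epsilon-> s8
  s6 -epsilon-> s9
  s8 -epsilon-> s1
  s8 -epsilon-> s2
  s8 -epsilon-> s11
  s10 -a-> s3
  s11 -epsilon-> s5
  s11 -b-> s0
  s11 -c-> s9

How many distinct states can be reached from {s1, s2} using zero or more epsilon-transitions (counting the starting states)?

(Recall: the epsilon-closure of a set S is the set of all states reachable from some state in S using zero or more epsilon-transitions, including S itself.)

7

Start with {s1, s2}.
From s1 via epsilon: add s3.
From s2 via epsilon: add s0.
From s3 via epsilon: add s4.
From s4 via epsilon: add s11.
From s11 via epsilon: add s5.
epsilon-closure = {s0, s1, s2, s3, s4, s5, s11}, which has 7 states.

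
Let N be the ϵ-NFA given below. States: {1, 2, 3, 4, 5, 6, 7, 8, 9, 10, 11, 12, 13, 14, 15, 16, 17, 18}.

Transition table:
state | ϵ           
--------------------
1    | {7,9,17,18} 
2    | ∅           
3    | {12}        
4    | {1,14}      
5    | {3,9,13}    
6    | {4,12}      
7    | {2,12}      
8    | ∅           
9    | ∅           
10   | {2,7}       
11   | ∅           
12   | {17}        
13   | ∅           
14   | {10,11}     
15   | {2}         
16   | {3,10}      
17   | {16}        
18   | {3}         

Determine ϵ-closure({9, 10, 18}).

{2, 3, 7, 9, 10, 12, 16, 17, 18}

Start with {9, 10, 18}.
From 10 via ϵ: add 2, 7.
From 18 via ϵ: add 3.
From 3 via ϵ: add 12.
From 12 via ϵ: add 17.
From 17 via ϵ: add 16.
No new states can be added; the closed set is {2, 3, 7, 9, 10, 12, 16, 17, 18}.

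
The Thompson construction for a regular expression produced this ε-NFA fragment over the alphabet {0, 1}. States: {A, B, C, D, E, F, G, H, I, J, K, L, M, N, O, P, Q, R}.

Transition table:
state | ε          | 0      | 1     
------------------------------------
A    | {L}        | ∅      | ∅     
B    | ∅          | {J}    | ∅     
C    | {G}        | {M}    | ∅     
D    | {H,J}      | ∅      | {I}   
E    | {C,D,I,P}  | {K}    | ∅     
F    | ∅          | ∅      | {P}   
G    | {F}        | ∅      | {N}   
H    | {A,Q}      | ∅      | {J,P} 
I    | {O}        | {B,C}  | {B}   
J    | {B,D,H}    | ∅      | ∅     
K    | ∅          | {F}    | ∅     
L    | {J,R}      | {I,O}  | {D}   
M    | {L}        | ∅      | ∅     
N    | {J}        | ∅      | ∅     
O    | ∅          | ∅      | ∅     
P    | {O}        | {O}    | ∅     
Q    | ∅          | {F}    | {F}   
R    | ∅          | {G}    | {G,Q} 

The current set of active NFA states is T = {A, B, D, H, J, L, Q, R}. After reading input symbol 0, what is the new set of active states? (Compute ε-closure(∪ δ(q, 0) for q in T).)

{A, B, D, F, G, H, I, J, L, O, Q, R}

B on 0 → {J}.
L on 0 → {I, O}.
Q on 0 → {F}.
R on 0 → {G}.
No 0-transition from A, D, H, J.
Union after reading 0: {F, G, I, J, O}.
Now take the ε-closure:
From J via ε: add B, D, H.
From H via ε: add A, Q.
From A via ε: add L.
From L via ε: add R.
No new states can be added; the closed set is {A, B, D, F, G, H, I, J, L, O, Q, R}.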